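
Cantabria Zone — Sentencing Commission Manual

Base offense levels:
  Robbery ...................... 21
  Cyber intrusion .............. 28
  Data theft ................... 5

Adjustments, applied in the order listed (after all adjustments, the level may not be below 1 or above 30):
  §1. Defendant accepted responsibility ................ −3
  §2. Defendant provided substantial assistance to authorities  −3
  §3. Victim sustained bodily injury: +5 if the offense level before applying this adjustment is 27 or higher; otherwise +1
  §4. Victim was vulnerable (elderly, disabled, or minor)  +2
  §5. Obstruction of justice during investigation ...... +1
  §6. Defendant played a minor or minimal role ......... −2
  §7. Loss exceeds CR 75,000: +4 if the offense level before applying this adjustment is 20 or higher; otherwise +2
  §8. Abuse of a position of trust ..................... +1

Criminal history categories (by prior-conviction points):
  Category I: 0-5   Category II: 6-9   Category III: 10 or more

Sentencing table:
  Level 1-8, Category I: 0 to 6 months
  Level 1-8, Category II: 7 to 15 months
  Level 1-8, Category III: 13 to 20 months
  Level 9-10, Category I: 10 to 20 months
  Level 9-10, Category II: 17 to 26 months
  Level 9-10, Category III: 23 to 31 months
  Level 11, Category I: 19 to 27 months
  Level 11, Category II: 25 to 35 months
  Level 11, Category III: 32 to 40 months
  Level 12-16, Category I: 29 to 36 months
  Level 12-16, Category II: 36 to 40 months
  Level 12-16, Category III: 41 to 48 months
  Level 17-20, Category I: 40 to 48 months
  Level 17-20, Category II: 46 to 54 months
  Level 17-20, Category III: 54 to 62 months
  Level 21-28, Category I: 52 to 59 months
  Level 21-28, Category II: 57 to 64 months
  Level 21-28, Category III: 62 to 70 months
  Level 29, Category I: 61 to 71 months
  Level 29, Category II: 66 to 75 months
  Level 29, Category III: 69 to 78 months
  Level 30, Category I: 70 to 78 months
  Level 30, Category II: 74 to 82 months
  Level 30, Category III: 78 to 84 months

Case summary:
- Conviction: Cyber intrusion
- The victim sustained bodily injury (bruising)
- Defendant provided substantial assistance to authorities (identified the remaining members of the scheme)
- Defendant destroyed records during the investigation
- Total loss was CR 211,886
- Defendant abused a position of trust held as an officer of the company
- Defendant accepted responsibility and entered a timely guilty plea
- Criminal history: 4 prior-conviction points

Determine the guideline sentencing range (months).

61-71 months

Base offense level for cyber intrusion: 28.
§1 applies: 28 − 3 = 25.
§2 applies: 25 − 3 = 22.
§3 applies (level before this adjustment is 22 < 27, so +1): 22 + 1 = 23.
§4 does not apply.
§5 applies: 23 + 1 = 24.
§6 does not apply.
§7 applies (level before this adjustment is 24 ≥ 20, so +4): 24 + 4 = 28.
§8 applies: 28 + 1 = 29.
Final offense level: 29.
Criminal history: 4 prior points → Category I (0-5).
Level 29 falls in the 29 band.
Grid: Level 29 × Category I = 61-71 months.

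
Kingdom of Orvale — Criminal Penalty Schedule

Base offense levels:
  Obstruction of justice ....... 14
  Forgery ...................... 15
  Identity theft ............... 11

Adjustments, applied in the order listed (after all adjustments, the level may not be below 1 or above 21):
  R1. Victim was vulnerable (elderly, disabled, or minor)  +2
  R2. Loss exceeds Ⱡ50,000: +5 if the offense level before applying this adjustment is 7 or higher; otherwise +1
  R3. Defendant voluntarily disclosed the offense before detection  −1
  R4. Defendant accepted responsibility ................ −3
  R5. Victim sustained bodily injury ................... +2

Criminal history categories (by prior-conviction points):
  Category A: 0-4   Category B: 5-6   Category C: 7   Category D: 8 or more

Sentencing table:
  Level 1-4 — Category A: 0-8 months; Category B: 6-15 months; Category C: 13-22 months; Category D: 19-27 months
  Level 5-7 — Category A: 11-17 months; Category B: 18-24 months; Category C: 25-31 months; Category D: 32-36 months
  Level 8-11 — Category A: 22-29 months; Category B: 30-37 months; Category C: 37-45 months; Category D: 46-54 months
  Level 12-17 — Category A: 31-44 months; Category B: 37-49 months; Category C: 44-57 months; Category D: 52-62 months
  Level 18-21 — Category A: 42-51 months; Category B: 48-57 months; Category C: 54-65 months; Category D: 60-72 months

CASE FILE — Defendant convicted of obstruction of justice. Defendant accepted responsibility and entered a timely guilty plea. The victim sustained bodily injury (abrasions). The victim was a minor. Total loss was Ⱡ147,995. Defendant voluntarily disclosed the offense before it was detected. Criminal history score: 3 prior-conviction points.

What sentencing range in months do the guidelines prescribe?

42-51 months

Base offense level for obstruction of justice: 14.
R1 applies: 14 + 2 = 16.
R2 applies (level before this adjustment is 16 ≥ 7, so +5): 16 + 5 = 21.
R3 applies: 21 − 1 = 20.
R4 applies: 20 − 3 = 17.
R5 applies: 17 + 2 = 19.
Final offense level: 19.
Criminal history: 3 prior points → Category A (0-4).
Level 19 falls in the 18-21 band.
Grid: Level 18-21 × Category A = 42-51 months.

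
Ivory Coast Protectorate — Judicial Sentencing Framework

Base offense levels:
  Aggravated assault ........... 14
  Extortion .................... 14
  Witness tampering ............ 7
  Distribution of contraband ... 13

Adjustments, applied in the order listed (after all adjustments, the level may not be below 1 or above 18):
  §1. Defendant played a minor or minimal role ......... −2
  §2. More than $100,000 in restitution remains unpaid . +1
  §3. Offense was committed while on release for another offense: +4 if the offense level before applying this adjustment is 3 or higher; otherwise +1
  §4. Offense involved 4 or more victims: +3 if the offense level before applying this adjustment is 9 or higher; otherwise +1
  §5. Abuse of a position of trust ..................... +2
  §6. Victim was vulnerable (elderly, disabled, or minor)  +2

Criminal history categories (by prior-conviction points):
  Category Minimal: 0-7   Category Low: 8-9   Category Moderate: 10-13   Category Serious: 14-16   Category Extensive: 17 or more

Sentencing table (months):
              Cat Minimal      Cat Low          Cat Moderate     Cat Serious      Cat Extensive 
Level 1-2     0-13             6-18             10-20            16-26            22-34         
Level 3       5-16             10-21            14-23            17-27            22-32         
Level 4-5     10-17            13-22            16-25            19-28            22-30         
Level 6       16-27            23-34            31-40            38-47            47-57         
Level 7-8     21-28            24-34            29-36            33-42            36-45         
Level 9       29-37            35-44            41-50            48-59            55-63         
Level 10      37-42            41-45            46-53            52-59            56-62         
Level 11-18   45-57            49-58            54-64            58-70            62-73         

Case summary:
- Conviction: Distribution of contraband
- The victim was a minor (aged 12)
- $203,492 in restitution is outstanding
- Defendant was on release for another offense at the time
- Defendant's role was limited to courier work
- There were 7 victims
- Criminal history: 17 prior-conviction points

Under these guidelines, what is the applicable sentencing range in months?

62-73 months

Base offense level for distribution of contraband: 13.
§1 applies: 13 − 2 = 11.
§2 applies: 11 + 1 = 12.
§3 applies (level before this adjustment is 12 ≥ 3, so +4): 12 + 4 = 16.
§4 applies (level before this adjustment is 16 ≥ 9, so +3): 16 + 3 = 19.
§6 applies: 19 + 2 = 21.
Level 21 exceeds the maximum of 18; capped at 18.
Final offense level: 18.
Criminal history: 17 prior points → Category Extensive (17+).
Level 18 falls in the 11-18 band.
Grid: Level 11-18 × Category Extensive = 62-73 months.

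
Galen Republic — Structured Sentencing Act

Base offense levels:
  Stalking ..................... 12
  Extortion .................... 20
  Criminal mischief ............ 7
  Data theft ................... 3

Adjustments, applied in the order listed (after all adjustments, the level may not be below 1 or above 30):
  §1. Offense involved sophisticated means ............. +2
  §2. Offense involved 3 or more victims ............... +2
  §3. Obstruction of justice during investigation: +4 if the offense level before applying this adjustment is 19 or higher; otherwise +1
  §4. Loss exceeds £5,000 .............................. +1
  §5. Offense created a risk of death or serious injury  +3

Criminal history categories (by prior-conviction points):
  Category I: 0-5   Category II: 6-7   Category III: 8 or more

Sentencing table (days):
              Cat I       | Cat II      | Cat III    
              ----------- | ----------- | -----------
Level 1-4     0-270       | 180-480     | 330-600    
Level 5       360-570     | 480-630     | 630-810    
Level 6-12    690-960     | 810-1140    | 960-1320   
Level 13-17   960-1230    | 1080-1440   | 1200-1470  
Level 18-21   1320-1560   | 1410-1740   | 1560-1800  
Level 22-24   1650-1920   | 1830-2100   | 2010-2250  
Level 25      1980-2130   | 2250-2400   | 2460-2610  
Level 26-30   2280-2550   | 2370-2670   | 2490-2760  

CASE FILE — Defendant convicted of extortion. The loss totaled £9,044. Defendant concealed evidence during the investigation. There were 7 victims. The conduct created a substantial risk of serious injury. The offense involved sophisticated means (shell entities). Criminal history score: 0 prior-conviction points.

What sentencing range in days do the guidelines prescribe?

Base offense level for extortion: 20.
§1 applies: 20 + 2 = 22.
§2 applies: 22 + 2 = 24.
§3 applies (level before this adjustment is 24 ≥ 19, so +4): 24 + 4 = 28.
§4 applies: 28 + 1 = 29.
§5 applies: 29 + 3 = 32.
Level 32 exceeds the maximum of 30; capped at 30.
Final offense level: 30.
Criminal history: 0 prior points → Category I (0-5).
Level 30 falls in the 26-30 band.
Grid: Level 26-30 × Category I = 2280-2550 days.

2280-2550 days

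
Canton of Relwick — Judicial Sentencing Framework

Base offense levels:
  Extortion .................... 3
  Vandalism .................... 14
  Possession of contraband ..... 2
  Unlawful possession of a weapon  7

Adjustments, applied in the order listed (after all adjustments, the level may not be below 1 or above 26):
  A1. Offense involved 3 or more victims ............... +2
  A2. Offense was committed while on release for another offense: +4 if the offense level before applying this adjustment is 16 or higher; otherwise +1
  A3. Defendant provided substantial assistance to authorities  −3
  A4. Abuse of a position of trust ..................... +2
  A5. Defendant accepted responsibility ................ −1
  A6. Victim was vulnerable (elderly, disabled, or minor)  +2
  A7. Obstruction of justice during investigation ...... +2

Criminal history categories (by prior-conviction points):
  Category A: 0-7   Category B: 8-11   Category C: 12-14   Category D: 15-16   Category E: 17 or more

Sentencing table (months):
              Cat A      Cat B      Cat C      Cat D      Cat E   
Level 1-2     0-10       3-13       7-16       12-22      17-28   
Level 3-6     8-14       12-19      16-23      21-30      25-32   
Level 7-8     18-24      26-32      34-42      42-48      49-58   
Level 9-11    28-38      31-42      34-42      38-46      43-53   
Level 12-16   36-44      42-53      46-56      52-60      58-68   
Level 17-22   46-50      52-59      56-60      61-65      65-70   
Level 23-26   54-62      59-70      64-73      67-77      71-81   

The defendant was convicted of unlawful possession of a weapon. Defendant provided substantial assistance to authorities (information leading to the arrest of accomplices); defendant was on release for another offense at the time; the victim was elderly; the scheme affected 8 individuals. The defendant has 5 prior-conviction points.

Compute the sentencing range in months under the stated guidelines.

28-38 months

Base offense level for unlawful possession of a weapon: 7.
A1 applies: 7 + 2 = 9.
A2 applies (level before this adjustment is 9 < 16, so +1): 9 + 1 = 10.
A3 applies: 10 − 3 = 7.
A4 does not apply.
A5 does not apply.
A6 applies: 7 + 2 = 9.
Final offense level: 9.
Criminal history: 5 prior points → Category A (0-7).
Level 9 falls in the 9-11 band.
Grid: Level 9-11 × Category A = 28-38 months.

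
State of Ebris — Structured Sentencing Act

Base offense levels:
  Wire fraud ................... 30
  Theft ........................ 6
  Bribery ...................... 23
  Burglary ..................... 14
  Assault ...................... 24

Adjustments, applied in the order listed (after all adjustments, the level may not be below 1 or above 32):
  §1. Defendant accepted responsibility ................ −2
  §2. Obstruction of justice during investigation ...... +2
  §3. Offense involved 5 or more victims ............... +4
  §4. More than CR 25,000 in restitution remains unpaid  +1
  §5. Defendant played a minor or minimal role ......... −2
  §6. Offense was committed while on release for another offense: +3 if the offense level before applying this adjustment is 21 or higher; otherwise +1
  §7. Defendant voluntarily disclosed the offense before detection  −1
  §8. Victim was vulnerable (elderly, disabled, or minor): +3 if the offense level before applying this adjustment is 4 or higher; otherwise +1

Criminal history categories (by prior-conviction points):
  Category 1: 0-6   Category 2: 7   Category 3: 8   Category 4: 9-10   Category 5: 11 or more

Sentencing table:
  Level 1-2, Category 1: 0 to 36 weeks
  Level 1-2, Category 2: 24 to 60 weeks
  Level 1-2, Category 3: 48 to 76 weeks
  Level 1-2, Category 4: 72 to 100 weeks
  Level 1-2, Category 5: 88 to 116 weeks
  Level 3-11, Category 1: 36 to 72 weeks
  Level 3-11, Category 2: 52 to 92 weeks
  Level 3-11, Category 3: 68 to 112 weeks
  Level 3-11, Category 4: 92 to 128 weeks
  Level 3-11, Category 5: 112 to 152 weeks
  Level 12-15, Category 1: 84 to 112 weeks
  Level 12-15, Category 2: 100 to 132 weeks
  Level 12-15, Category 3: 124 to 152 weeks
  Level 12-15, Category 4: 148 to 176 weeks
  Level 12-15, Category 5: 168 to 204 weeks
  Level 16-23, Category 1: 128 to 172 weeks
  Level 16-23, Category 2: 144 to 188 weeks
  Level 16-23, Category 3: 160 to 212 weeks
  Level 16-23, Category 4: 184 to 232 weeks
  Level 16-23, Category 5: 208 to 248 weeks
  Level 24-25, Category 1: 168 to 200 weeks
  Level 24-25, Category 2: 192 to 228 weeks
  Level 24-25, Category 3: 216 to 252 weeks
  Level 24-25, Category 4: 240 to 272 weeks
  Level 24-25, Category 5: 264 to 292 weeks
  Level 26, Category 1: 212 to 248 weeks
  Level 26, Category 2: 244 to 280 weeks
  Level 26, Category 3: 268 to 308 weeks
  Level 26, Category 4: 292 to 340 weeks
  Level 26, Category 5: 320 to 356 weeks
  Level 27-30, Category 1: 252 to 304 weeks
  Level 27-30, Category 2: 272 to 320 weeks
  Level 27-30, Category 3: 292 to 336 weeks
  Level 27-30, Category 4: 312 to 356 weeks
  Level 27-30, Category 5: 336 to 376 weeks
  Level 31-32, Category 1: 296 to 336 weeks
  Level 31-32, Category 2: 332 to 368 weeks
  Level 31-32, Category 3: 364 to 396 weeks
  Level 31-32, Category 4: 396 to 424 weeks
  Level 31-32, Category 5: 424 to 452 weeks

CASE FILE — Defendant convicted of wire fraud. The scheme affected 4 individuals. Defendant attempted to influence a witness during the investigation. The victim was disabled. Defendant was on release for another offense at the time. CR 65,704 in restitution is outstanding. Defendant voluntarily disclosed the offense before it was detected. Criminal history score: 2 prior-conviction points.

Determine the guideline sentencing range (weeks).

Base offense level for wire fraud: 30.
§1 does not apply.
§2 applies: 30 + 2 = 32.
§4 applies: 32 + 1 = 33.
§6 applies (level before this adjustment is 33 ≥ 21, so +3): 33 + 3 = 36.
§7 applies: 36 − 1 = 35.
§8 applies (level before this adjustment is 35 ≥ 4, so +3): 35 + 3 = 38.
Level 38 exceeds the maximum of 32; capped at 32.
Final offense level: 32.
Criminal history: 2 prior points → Category 1 (0-6).
Level 32 falls in the 31-32 band.
Grid: Level 31-32 × Category 1 = 296-336 weeks.

296-336 weeks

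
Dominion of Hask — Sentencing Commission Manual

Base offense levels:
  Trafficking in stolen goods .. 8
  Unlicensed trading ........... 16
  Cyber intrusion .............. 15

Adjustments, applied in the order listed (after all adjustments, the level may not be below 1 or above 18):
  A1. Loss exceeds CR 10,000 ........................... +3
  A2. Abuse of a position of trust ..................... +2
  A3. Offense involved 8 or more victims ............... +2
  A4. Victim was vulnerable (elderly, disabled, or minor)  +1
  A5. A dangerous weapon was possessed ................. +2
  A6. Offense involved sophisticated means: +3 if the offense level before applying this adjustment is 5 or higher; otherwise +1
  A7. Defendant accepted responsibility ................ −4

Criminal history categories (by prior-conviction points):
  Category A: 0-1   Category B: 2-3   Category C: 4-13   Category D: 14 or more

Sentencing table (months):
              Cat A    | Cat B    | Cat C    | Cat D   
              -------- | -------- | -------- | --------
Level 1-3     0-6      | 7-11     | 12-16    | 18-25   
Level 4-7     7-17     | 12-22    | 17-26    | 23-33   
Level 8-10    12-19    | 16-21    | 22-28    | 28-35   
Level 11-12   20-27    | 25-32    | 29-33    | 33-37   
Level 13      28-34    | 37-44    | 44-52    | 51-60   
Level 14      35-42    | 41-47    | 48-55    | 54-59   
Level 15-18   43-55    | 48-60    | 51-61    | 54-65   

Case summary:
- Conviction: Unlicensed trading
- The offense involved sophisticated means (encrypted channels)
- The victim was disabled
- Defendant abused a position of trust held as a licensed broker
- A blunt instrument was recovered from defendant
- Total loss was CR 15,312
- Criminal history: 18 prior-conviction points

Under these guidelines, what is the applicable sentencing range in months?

Base offense level for unlicensed trading: 16.
A1 applies: 16 + 3 = 19.
A2 applies: 19 + 2 = 21.
A3 does not apply.
A4 applies: 21 + 1 = 22.
A5 applies: 22 + 2 = 24.
A6 applies (level before this adjustment is 24 ≥ 5, so +3): 24 + 3 = 27.
Level 27 exceeds the maximum of 18; capped at 18.
Final offense level: 18.
Criminal history: 18 prior points → Category D (14+).
Level 18 falls in the 15-18 band.
Grid: Level 15-18 × Category D = 54-65 months.

54-65 months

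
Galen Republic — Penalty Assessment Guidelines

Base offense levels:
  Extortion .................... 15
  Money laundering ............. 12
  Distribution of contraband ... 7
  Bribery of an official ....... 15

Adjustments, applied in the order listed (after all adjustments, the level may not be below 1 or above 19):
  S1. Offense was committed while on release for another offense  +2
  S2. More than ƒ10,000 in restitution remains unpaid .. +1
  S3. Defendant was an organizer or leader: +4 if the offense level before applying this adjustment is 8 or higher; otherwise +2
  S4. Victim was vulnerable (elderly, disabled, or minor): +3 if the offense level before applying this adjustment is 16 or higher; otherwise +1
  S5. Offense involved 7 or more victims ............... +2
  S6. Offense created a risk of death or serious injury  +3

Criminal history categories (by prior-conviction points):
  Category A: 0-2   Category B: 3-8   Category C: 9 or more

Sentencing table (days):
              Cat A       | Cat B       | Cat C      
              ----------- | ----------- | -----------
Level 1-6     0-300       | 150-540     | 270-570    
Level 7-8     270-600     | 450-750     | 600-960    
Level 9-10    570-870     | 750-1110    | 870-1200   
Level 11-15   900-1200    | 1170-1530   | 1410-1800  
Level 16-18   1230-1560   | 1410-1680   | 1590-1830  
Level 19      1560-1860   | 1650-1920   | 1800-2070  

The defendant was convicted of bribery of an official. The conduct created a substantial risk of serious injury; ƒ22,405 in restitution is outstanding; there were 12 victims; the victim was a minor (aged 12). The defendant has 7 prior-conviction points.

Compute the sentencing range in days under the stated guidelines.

1650-1920 days

Base offense level for bribery of an official: 15.
S2 applies: 15 + 1 = 16.
S4 applies (level before this adjustment is 16 ≥ 16, so +3): 16 + 3 = 19.
S5 applies: 19 + 2 = 21.
S6 applies: 21 + 3 = 24.
Level 24 exceeds the maximum of 19; capped at 19.
Final offense level: 19.
Criminal history: 7 prior points → Category B (3-8).
Level 19 falls in the 19 band.
Grid: Level 19 × Category B = 1650-1920 days.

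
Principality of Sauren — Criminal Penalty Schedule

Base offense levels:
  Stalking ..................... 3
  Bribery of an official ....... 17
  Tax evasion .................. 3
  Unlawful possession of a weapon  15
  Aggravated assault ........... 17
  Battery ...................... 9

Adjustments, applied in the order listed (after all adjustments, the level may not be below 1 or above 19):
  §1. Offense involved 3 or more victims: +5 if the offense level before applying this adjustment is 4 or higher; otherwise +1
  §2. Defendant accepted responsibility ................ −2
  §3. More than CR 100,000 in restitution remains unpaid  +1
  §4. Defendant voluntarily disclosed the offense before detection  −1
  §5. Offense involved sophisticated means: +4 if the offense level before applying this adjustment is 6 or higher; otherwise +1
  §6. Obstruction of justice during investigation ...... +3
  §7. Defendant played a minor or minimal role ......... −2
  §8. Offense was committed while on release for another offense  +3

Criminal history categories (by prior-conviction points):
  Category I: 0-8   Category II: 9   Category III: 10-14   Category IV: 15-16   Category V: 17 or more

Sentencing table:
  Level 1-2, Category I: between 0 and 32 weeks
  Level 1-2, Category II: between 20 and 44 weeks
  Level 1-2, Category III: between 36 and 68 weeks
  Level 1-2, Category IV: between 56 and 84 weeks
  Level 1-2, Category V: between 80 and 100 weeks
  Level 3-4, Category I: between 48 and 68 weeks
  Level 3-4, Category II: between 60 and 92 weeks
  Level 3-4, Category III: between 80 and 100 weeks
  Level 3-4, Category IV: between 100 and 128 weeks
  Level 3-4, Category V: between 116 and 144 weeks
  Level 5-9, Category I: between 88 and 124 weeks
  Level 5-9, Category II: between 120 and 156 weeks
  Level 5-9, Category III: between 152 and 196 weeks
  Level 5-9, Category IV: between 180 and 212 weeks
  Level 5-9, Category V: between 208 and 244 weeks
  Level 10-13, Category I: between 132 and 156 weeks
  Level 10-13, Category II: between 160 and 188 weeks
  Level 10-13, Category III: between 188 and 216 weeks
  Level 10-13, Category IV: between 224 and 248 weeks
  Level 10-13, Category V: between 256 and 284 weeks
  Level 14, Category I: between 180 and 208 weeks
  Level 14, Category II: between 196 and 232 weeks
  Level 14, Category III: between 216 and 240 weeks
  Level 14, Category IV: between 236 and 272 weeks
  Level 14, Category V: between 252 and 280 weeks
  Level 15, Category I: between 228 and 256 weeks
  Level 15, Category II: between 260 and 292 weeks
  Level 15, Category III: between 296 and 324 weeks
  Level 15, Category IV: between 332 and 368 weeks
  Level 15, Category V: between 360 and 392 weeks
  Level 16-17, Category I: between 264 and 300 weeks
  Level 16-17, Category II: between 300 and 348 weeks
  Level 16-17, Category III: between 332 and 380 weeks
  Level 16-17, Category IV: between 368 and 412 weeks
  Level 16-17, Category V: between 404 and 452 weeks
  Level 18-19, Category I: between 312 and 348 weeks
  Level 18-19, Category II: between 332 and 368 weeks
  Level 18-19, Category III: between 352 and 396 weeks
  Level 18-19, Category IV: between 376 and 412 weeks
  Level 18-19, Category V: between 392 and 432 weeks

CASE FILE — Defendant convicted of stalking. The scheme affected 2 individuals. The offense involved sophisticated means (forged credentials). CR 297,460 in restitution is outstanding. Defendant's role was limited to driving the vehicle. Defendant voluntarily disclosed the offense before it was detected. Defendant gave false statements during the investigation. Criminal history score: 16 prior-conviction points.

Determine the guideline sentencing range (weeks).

Base offense level for stalking: 3.
§1 does not apply.
§3 applies: 3 + 1 = 4.
§4 applies: 4 − 1 = 3.
§5 applies (level before this adjustment is 3 < 6, so +1): 3 + 1 = 4.
§6 applies: 4 + 3 = 7.
§7 applies: 7 − 2 = 5.
§8 does not apply.
Final offense level: 5.
Criminal history: 16 prior points → Category IV (15-16).
Level 5 falls in the 5-9 band.
Grid: Level 5-9 × Category IV = 180-212 weeks.

180-212 weeks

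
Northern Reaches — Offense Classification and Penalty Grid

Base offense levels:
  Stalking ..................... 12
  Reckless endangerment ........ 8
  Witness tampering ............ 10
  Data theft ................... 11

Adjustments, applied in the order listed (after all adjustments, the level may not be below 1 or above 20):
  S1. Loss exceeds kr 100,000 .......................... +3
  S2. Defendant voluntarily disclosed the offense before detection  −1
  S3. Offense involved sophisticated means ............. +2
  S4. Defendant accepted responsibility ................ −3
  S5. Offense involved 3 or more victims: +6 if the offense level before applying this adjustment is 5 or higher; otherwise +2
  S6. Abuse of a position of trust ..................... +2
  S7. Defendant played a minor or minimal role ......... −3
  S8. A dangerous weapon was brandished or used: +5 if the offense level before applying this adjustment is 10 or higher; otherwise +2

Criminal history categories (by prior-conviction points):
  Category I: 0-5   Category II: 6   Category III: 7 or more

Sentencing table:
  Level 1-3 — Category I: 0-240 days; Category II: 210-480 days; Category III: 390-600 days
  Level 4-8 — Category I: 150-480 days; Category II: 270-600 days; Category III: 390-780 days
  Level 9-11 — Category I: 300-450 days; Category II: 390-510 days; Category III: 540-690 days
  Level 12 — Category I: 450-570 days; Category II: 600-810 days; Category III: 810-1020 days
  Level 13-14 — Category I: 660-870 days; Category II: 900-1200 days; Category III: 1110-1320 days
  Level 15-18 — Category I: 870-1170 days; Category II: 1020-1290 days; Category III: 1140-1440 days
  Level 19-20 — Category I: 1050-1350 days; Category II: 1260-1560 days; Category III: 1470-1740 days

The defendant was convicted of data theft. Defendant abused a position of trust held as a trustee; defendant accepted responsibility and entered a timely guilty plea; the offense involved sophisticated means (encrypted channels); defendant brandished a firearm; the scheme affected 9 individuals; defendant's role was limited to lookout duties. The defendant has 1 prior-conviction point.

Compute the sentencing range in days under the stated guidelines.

1050-1350 days

Base offense level for data theft: 11.
S3 applies: 11 + 2 = 13.
S4 applies: 13 − 3 = 10.
S5 applies (level before this adjustment is 10 ≥ 5, so +6): 10 + 6 = 16.
S6 applies: 16 + 2 = 18.
S7 applies: 18 − 3 = 15.
S8 applies (level before this adjustment is 15 ≥ 10, so +5): 15 + 5 = 20.
Final offense level: 20.
Criminal history: 1 prior point → Category I (0-5).
Level 20 falls in the 19-20 band.
Grid: Level 19-20 × Category I = 1050-1350 days.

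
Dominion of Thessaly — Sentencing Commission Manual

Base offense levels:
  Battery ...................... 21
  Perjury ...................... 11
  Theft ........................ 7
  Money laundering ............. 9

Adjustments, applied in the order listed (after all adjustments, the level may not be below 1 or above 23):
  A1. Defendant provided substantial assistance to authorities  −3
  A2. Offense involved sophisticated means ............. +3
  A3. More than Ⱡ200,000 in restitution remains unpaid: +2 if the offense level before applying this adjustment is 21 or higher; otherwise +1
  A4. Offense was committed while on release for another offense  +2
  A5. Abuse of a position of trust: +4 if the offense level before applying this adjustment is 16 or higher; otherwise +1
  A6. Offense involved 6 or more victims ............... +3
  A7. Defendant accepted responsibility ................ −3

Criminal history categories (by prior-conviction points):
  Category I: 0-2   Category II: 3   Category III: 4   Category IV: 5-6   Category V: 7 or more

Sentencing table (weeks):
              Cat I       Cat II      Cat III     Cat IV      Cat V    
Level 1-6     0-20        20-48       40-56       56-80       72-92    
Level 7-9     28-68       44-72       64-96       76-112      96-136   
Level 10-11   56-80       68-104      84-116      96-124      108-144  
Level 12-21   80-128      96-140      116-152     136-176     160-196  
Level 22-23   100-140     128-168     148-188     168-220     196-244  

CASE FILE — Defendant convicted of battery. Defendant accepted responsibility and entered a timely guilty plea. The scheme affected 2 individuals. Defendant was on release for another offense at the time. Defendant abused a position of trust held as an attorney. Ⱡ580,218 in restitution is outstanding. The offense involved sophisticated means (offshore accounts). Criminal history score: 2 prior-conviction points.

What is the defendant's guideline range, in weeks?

Base offense level for battery: 21.
A2 applies: 21 + 3 = 24.
A3 applies (level before this adjustment is 24 ≥ 21, so +2): 24 + 2 = 26.
A4 applies: 26 + 2 = 28.
A5 applies (level before this adjustment is 28 ≥ 16, so +4): 28 + 4 = 32.
A6 does not apply.
A7 applies: 32 − 3 = 29.
Level 29 exceeds the maximum of 23; capped at 23.
Final offense level: 23.
Criminal history: 2 prior points → Category I (0-2).
Level 23 falls in the 22-23 band.
Grid: Level 22-23 × Category I = 100-140 weeks.

100-140 weeks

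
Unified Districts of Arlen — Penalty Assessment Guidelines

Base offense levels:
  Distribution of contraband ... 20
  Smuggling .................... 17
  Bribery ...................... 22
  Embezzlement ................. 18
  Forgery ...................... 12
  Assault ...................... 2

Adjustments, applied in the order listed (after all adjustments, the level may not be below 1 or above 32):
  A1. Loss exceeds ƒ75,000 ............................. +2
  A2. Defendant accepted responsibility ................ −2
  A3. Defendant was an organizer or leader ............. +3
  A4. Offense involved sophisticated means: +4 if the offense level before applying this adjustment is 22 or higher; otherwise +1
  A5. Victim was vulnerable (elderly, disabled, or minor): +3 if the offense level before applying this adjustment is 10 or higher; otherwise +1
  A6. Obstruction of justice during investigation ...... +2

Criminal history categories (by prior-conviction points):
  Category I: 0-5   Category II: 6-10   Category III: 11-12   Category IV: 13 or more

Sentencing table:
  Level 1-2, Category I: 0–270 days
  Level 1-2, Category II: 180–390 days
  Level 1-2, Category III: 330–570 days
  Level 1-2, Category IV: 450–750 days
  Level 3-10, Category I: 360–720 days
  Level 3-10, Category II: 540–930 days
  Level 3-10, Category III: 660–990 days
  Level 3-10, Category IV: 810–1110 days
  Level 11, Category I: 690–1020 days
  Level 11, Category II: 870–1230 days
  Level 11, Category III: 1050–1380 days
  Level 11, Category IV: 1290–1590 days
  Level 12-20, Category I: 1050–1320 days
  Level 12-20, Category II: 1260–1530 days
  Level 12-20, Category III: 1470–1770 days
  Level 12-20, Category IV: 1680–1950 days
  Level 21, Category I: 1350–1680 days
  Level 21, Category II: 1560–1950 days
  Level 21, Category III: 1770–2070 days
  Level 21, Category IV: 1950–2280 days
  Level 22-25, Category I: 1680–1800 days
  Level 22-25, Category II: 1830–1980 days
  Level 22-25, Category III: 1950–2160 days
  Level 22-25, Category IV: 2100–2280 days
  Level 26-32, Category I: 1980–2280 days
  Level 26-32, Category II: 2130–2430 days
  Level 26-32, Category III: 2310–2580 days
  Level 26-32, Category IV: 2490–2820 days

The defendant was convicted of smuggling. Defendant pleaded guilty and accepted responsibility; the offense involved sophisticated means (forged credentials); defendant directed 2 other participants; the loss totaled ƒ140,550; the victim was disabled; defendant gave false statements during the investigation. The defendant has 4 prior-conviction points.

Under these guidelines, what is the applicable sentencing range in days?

Base offense level for smuggling: 17.
A1 applies: 17 + 2 = 19.
A2 applies: 19 − 2 = 17.
A3 applies: 17 + 3 = 20.
A4 applies (level before this adjustment is 20 < 22, so +1): 20 + 1 = 21.
A5 applies (level before this adjustment is 21 ≥ 10, so +3): 21 + 3 = 24.
A6 applies: 24 + 2 = 26.
Final offense level: 26.
Criminal history: 4 prior points → Category I (0-5).
Level 26 falls in the 26-32 band.
Grid: Level 26-32 × Category I = 1980-2280 days.

1980-2280 days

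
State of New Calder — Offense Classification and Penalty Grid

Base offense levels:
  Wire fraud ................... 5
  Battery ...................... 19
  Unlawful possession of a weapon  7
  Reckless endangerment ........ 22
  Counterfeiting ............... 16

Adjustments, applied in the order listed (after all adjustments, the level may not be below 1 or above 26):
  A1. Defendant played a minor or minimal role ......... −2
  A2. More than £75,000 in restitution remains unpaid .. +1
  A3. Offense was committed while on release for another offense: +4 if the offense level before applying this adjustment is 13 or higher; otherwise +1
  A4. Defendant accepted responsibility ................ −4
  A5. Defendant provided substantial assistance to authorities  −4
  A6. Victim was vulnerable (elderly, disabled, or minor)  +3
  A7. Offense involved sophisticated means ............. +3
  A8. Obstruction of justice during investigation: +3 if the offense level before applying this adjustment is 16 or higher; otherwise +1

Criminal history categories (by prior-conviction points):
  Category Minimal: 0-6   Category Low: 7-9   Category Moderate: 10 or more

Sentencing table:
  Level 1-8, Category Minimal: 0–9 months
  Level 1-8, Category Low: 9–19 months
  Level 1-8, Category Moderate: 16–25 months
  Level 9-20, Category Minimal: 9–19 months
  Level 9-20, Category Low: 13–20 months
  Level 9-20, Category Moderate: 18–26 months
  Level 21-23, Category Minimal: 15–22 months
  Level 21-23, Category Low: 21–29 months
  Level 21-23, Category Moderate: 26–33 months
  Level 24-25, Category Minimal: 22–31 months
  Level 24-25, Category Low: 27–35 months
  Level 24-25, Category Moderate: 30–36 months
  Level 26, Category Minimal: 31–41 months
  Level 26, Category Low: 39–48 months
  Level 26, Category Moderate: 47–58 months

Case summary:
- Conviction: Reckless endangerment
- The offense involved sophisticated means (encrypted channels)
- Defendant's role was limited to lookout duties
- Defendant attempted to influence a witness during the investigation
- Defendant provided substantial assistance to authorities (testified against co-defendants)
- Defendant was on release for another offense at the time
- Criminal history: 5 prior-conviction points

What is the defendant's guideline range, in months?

31-41 months

Base offense level for reckless endangerment: 22.
A1 applies: 22 − 2 = 20.
A2 does not apply.
A3 applies (level before this adjustment is 20 ≥ 13, so +4): 20 + 4 = 24.
A5 applies: 24 − 4 = 20.
A7 applies: 20 + 3 = 23.
A8 applies (level before this adjustment is 23 ≥ 16, so +3): 23 + 3 = 26.
Final offense level: 26.
Criminal history: 5 prior points → Category Minimal (0-6).
Level 26 falls in the 26 band.
Grid: Level 26 × Category Minimal = 31-41 months.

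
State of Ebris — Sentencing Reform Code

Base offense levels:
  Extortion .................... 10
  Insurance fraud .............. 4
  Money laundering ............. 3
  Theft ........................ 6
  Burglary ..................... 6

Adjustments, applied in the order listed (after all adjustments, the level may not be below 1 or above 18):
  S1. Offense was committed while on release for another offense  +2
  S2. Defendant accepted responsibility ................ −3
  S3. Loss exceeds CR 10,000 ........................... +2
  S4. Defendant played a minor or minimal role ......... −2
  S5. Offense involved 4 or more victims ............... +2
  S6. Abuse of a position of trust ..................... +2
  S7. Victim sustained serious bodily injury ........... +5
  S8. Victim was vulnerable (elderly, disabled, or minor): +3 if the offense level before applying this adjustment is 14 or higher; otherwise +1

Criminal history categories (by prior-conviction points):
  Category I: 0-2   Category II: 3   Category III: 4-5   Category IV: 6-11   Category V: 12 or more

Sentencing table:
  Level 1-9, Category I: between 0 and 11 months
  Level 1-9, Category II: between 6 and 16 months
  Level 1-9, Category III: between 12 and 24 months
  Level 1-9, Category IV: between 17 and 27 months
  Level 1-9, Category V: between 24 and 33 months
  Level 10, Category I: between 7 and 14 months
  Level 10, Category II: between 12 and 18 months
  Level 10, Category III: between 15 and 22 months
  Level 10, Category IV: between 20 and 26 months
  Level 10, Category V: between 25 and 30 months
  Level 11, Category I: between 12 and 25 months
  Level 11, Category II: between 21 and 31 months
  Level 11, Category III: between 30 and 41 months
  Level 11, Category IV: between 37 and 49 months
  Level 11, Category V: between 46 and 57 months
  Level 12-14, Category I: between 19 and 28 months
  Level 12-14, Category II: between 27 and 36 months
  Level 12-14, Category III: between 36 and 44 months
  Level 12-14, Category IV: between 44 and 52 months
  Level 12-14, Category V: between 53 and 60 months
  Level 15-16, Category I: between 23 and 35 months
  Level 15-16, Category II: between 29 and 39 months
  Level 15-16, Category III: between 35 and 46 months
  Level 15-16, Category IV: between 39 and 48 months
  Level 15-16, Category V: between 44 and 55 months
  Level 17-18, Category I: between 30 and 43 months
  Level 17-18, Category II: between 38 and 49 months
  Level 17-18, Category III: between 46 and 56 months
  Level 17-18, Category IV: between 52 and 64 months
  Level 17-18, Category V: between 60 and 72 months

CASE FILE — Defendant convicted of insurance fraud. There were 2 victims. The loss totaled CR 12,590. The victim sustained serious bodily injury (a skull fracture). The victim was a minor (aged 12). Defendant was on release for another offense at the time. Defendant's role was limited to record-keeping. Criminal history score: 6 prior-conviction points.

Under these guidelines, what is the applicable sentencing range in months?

44-52 months

Base offense level for insurance fraud: 4.
S1 applies: 4 + 2 = 6.
S3 applies: 6 + 2 = 8.
S4 applies: 8 − 2 = 6.
S6 does not apply.
S7 applies: 6 + 5 = 11.
S8 applies (level before this adjustment is 11 < 14, so +1): 11 + 1 = 12.
Final offense level: 12.
Criminal history: 6 prior points → Category IV (6-11).
Level 12 falls in the 12-14 band.
Grid: Level 12-14 × Category IV = 44-52 months.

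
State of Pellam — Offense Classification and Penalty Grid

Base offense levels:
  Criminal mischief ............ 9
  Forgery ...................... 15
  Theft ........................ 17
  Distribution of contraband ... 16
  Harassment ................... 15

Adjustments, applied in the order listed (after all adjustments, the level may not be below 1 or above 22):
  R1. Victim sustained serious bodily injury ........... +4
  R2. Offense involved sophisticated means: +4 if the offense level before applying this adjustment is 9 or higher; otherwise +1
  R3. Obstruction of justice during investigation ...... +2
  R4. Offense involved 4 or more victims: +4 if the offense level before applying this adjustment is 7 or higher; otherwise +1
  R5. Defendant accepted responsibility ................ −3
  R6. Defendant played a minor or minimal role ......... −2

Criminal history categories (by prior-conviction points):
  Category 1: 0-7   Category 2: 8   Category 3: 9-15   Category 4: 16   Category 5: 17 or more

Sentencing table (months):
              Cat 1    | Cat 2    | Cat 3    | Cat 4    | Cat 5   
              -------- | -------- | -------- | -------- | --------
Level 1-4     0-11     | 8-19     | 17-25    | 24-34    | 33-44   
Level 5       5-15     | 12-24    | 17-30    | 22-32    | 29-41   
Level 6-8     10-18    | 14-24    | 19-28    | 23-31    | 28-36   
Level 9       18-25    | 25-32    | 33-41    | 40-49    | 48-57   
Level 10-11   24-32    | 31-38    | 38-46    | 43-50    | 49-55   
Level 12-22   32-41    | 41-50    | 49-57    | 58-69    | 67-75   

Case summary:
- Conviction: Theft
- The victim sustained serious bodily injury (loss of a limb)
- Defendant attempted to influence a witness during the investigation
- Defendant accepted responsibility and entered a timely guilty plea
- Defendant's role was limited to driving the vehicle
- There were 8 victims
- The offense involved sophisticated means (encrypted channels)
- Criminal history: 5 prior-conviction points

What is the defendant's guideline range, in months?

32-41 months

Base offense level for theft: 17.
R1 applies: 17 + 4 = 21.
R2 applies (level before this adjustment is 21 ≥ 9, so +4): 21 + 4 = 25.
R3 applies: 25 + 2 = 27.
R4 applies (level before this adjustment is 27 ≥ 7, so +4): 27 + 4 = 31.
R5 applies: 31 − 3 = 28.
R6 applies: 28 − 2 = 26.
Level 26 exceeds the maximum of 22; capped at 22.
Final offense level: 22.
Criminal history: 5 prior points → Category 1 (0-7).
Level 22 falls in the 12-22 band.
Grid: Level 12-22 × Category 1 = 32-41 months.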